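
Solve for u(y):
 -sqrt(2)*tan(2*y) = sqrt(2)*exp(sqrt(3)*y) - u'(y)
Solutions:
 u(y) = C1 + sqrt(6)*exp(sqrt(3)*y)/3 - sqrt(2)*log(cos(2*y))/2


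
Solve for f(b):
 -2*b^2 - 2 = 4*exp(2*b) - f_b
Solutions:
 f(b) = C1 + 2*b^3/3 + 2*b + 2*exp(2*b)


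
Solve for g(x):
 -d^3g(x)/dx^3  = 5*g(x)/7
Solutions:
 g(x) = C3*exp(-5^(1/3)*7^(2/3)*x/7) + (C1*sin(sqrt(3)*5^(1/3)*7^(2/3)*x/14) + C2*cos(sqrt(3)*5^(1/3)*7^(2/3)*x/14))*exp(5^(1/3)*7^(2/3)*x/14)


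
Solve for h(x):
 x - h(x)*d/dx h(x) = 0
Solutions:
 h(x) = -sqrt(C1 + x^2)
 h(x) = sqrt(C1 + x^2)


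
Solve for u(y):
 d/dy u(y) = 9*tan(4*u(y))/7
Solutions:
 u(y) = -asin(C1*exp(36*y/7))/4 + pi/4
 u(y) = asin(C1*exp(36*y/7))/4


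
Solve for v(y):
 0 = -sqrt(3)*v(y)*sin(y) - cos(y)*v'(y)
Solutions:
 v(y) = C1*cos(y)^(sqrt(3))


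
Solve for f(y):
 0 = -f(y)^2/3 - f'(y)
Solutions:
 f(y) = 3/(C1 + y)


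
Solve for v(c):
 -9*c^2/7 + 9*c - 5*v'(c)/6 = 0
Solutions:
 v(c) = C1 - 18*c^3/35 + 27*c^2/5


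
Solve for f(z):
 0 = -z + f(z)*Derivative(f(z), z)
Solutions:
 f(z) = -sqrt(C1 + z^2)
 f(z) = sqrt(C1 + z^2)


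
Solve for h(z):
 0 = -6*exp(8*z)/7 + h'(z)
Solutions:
 h(z) = C1 + 3*exp(8*z)/28


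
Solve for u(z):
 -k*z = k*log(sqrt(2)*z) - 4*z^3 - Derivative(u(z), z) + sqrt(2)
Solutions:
 u(z) = C1 + k*z^2/2 + k*z*log(z) - k*z + k*z*log(2)/2 - z^4 + sqrt(2)*z


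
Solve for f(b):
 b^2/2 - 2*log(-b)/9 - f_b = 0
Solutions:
 f(b) = C1 + b^3/6 - 2*b*log(-b)/9 + 2*b/9


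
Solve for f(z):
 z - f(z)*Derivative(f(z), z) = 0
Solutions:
 f(z) = -sqrt(C1 + z^2)
 f(z) = sqrt(C1 + z^2)


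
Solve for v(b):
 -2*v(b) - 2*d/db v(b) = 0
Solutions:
 v(b) = C1*exp(-b)


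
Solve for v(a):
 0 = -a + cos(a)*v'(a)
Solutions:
 v(a) = C1 + Integral(a/cos(a), a)


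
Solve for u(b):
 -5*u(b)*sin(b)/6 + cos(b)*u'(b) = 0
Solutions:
 u(b) = C1/cos(b)^(5/6)


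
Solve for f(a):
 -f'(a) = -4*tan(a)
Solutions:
 f(a) = C1 - 4*log(cos(a))


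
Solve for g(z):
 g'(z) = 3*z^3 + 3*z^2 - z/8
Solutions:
 g(z) = C1 + 3*z^4/4 + z^3 - z^2/16


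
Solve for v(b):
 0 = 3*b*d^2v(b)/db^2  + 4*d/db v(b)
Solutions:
 v(b) = C1 + C2/b^(1/3)


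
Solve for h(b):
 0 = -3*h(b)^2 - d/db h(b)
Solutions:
 h(b) = 1/(C1 + 3*b)


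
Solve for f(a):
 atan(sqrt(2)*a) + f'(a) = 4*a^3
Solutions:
 f(a) = C1 + a^4 - a*atan(sqrt(2)*a) + sqrt(2)*log(2*a^2 + 1)/4


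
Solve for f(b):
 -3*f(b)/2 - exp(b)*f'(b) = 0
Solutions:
 f(b) = C1*exp(3*exp(-b)/2)


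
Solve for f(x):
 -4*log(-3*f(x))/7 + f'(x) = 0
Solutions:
 -7*Integral(1/(log(-_y) + log(3)), (_y, f(x)))/4 = C1 - x


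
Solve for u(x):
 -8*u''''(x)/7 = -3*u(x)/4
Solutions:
 u(x) = C1*exp(-2^(3/4)*21^(1/4)*x/4) + C2*exp(2^(3/4)*21^(1/4)*x/4) + C3*sin(2^(3/4)*21^(1/4)*x/4) + C4*cos(2^(3/4)*21^(1/4)*x/4)


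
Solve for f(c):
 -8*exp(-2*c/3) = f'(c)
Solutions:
 f(c) = C1 + 12*exp(-2*c/3)


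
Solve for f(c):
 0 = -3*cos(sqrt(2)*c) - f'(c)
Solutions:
 f(c) = C1 - 3*sqrt(2)*sin(sqrt(2)*c)/2


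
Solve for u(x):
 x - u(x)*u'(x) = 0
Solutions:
 u(x) = -sqrt(C1 + x^2)
 u(x) = sqrt(C1 + x^2)


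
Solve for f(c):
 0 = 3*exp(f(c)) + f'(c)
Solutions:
 f(c) = log(1/(C1 + 3*c))


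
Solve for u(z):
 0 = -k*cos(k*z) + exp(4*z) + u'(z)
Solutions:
 u(z) = C1 - exp(4*z)/4 + sin(k*z)


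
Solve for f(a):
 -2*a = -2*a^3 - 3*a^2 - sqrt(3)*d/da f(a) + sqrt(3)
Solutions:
 f(a) = C1 - sqrt(3)*a^4/6 - sqrt(3)*a^3/3 + sqrt(3)*a^2/3 + a


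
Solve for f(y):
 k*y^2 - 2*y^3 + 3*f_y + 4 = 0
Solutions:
 f(y) = C1 - k*y^3/9 + y^4/6 - 4*y/3


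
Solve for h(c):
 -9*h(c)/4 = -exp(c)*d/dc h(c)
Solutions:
 h(c) = C1*exp(-9*exp(-c)/4)


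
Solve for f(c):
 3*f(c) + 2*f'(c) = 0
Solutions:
 f(c) = C1*exp(-3*c/2)


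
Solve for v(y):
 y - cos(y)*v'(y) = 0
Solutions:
 v(y) = C1 + Integral(y/cos(y), y)


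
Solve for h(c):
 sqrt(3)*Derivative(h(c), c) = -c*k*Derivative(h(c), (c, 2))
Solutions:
 h(c) = C1 + c^(((re(k) - sqrt(3))*re(k) + im(k)^2)/(re(k)^2 + im(k)^2))*(C2*sin(sqrt(3)*log(c)*Abs(im(k))/(re(k)^2 + im(k)^2)) + C3*cos(sqrt(3)*log(c)*im(k)/(re(k)^2 + im(k)^2)))


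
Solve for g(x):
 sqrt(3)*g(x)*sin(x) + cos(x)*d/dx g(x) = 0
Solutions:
 g(x) = C1*cos(x)^(sqrt(3))


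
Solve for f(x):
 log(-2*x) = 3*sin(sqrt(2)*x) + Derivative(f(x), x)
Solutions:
 f(x) = C1 + x*log(-x) - x + x*log(2) + 3*sqrt(2)*cos(sqrt(2)*x)/2


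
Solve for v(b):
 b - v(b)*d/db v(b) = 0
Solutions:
 v(b) = -sqrt(C1 + b^2)
 v(b) = sqrt(C1 + b^2)


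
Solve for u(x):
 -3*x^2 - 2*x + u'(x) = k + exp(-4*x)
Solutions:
 u(x) = C1 + k*x + x^3 + x^2 - exp(-4*x)/4


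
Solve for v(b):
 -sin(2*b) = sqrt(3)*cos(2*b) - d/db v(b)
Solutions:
 v(b) = C1 - cos(2*b + pi/3)


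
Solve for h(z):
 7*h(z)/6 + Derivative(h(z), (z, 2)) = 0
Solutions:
 h(z) = C1*sin(sqrt(42)*z/6) + C2*cos(sqrt(42)*z/6)


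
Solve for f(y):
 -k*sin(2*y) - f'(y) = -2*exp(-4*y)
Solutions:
 f(y) = C1 + k*cos(2*y)/2 - exp(-4*y)/2


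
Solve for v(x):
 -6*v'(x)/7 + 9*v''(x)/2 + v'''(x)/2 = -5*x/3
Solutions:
 v(x) = C1 + C2*exp(x*(-63 + sqrt(4305))/14) + C3*exp(-x*(63 + sqrt(4305))/14) + 35*x^2/36 + 245*x/24


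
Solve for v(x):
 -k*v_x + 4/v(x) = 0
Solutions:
 v(x) = -sqrt(C1 + 8*x/k)
 v(x) = sqrt(C1 + 8*x/k)


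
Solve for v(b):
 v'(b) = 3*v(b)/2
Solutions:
 v(b) = C1*exp(3*b/2)


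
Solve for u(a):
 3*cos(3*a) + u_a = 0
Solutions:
 u(a) = C1 - sin(3*a)


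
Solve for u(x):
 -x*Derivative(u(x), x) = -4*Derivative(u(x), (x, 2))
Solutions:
 u(x) = C1 + C2*erfi(sqrt(2)*x/4)


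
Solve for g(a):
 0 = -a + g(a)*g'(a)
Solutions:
 g(a) = -sqrt(C1 + a^2)
 g(a) = sqrt(C1 + a^2)


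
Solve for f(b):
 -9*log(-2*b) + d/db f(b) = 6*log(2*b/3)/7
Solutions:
 f(b) = C1 + 69*b*log(b)/7 + b*(-69/7 - 6*log(3)/7 + 69*log(2)/7 + 9*I*pi)


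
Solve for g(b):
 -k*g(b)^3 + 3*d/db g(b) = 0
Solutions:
 g(b) = -sqrt(6)*sqrt(-1/(C1 + b*k))/2
 g(b) = sqrt(6)*sqrt(-1/(C1 + b*k))/2


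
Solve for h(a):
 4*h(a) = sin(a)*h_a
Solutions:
 h(a) = C1*(cos(a)^2 - 2*cos(a) + 1)/(cos(a)^2 + 2*cos(a) + 1)


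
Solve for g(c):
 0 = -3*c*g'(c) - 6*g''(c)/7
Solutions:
 g(c) = C1 + C2*erf(sqrt(7)*c/2)


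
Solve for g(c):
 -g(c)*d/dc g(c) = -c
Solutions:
 g(c) = -sqrt(C1 + c^2)
 g(c) = sqrt(C1 + c^2)


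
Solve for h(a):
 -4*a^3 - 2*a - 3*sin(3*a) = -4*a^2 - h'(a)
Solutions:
 h(a) = C1 + a^4 - 4*a^3/3 + a^2 - cos(3*a)


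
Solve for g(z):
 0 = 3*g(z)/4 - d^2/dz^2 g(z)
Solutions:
 g(z) = C1*exp(-sqrt(3)*z/2) + C2*exp(sqrt(3)*z/2)


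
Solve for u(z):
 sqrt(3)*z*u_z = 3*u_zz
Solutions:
 u(z) = C1 + C2*erfi(sqrt(2)*3^(3/4)*z/6)


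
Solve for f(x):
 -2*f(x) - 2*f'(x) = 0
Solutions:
 f(x) = C1*exp(-x)


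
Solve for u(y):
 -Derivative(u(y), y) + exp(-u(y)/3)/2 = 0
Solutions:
 u(y) = 3*log(C1 + y/6)


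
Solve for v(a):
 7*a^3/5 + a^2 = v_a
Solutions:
 v(a) = C1 + 7*a^4/20 + a^3/3


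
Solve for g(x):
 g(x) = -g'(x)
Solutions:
 g(x) = C1*exp(-x)


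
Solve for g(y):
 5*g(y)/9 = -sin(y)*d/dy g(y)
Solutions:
 g(y) = C1*(cos(y) + 1)^(5/18)/(cos(y) - 1)^(5/18)


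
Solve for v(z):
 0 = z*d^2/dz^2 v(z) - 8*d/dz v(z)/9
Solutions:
 v(z) = C1 + C2*z^(17/9)


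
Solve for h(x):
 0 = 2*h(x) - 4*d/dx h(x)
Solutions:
 h(x) = C1*exp(x/2)


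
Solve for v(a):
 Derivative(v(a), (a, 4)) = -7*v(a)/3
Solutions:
 v(a) = (C1*sin(sqrt(2)*3^(3/4)*7^(1/4)*a/6) + C2*cos(sqrt(2)*3^(3/4)*7^(1/4)*a/6))*exp(-sqrt(2)*3^(3/4)*7^(1/4)*a/6) + (C3*sin(sqrt(2)*3^(3/4)*7^(1/4)*a/6) + C4*cos(sqrt(2)*3^(3/4)*7^(1/4)*a/6))*exp(sqrt(2)*3^(3/4)*7^(1/4)*a/6)


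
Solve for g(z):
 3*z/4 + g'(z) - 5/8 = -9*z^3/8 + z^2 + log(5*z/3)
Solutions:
 g(z) = C1 - 9*z^4/32 + z^3/3 - 3*z^2/8 + z*log(z) - 3*z/8 + z*log(5/3)


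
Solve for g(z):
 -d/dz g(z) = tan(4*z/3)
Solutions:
 g(z) = C1 + 3*log(cos(4*z/3))/4


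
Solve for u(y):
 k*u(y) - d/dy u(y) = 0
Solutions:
 u(y) = C1*exp(k*y)


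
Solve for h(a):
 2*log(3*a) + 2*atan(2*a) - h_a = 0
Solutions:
 h(a) = C1 + 2*a*log(a) + 2*a*atan(2*a) - 2*a + 2*a*log(3) - log(4*a^2 + 1)/2


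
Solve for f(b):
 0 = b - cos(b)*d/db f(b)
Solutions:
 f(b) = C1 + Integral(b/cos(b), b)


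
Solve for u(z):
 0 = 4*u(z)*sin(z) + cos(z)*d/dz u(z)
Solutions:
 u(z) = C1*cos(z)^4


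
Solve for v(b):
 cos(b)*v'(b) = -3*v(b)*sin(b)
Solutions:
 v(b) = C1*cos(b)^3


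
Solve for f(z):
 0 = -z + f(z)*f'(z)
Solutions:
 f(z) = -sqrt(C1 + z^2)
 f(z) = sqrt(C1 + z^2)


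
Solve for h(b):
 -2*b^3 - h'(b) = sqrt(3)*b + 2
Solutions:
 h(b) = C1 - b^4/2 - sqrt(3)*b^2/2 - 2*b


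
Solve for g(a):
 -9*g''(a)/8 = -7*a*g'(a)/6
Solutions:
 g(a) = C1 + C2*erfi(sqrt(42)*a/9)


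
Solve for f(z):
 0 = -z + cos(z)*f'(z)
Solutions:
 f(z) = C1 + Integral(z/cos(z), z)


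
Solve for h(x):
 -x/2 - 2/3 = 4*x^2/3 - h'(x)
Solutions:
 h(x) = C1 + 4*x^3/9 + x^2/4 + 2*x/3


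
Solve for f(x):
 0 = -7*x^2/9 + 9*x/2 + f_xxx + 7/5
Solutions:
 f(x) = C1 + C2*x + C3*x^2 + 7*x^5/540 - 3*x^4/16 - 7*x^3/30


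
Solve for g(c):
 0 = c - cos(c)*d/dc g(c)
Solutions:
 g(c) = C1 + Integral(c/cos(c), c)


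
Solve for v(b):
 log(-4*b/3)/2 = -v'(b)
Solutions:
 v(b) = C1 - b*log(-b)/2 + b*(-log(2) + 1/2 + log(3)/2)


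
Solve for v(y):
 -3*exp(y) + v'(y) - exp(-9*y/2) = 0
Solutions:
 v(y) = C1 + 3*exp(y) - 2*exp(-9*y/2)/9


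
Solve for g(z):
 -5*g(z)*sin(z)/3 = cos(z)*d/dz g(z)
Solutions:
 g(z) = C1*cos(z)^(5/3)


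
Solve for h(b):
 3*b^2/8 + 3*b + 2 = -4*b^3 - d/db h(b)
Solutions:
 h(b) = C1 - b^4 - b^3/8 - 3*b^2/2 - 2*b


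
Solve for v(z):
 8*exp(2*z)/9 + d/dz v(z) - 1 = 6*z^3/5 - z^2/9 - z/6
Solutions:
 v(z) = C1 + 3*z^4/10 - z^3/27 - z^2/12 + z - 4*exp(2*z)/9


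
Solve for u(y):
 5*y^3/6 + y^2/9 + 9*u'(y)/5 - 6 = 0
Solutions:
 u(y) = C1 - 25*y^4/216 - 5*y^3/243 + 10*y/3


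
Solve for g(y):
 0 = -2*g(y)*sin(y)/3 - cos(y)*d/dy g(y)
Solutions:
 g(y) = C1*cos(y)^(2/3)


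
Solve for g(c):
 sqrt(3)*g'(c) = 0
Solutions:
 g(c) = C1


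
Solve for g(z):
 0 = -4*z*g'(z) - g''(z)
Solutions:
 g(z) = C1 + C2*erf(sqrt(2)*z)


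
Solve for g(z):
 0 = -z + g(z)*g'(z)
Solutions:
 g(z) = -sqrt(C1 + z^2)
 g(z) = sqrt(C1 + z^2)


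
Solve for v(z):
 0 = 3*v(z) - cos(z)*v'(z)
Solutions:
 v(z) = C1*(sin(z) + 1)^(3/2)/(sin(z) - 1)^(3/2)


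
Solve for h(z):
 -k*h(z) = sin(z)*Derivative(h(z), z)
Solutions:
 h(z) = C1*exp(k*(-log(cos(z) - 1) + log(cos(z) + 1))/2)


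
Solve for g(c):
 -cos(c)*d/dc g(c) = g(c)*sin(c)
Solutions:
 g(c) = C1*cos(c)


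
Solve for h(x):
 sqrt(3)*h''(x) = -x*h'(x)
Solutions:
 h(x) = C1 + C2*erf(sqrt(2)*3^(3/4)*x/6)


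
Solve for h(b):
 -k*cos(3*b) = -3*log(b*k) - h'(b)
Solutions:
 h(b) = C1 - 3*b*log(b*k) + 3*b + k*sin(3*b)/3


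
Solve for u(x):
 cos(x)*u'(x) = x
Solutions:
 u(x) = C1 + Integral(x/cos(x), x)


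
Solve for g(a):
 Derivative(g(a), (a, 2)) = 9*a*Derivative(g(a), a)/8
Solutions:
 g(a) = C1 + C2*erfi(3*a/4)


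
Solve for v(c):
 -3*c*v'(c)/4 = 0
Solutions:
 v(c) = C1


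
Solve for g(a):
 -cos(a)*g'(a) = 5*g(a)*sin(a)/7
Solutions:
 g(a) = C1*cos(a)^(5/7)


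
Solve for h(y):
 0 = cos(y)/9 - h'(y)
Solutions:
 h(y) = C1 + sin(y)/9


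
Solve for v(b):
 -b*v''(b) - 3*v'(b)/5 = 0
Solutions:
 v(b) = C1 + C2*b^(2/5)


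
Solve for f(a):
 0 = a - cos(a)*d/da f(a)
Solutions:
 f(a) = C1 + Integral(a/cos(a), a)


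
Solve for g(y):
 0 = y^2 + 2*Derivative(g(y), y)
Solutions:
 g(y) = C1 - y^3/6


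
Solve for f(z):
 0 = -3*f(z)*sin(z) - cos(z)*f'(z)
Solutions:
 f(z) = C1*cos(z)^3


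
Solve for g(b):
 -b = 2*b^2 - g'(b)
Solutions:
 g(b) = C1 + 2*b^3/3 + b^2/2


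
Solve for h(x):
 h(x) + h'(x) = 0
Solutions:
 h(x) = C1*exp(-x)


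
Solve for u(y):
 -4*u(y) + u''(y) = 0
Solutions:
 u(y) = C1*exp(-2*y) + C2*exp(2*y)


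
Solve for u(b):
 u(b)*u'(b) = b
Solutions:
 u(b) = -sqrt(C1 + b^2)
 u(b) = sqrt(C1 + b^2)


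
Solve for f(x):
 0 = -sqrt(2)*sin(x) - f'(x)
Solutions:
 f(x) = C1 + sqrt(2)*cos(x)


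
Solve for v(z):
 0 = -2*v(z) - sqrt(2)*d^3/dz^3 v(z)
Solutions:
 v(z) = C3*exp(-2^(1/6)*z) + (C1*sin(2^(1/6)*sqrt(3)*z/2) + C2*cos(2^(1/6)*sqrt(3)*z/2))*exp(2^(1/6)*z/2)


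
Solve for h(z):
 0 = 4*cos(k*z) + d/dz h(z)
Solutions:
 h(z) = C1 - 4*sin(k*z)/k


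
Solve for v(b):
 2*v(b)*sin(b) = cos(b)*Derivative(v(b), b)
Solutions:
 v(b) = C1/cos(b)^2


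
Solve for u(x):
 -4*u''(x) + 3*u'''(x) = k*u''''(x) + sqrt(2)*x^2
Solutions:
 u(x) = C1 + C2*x + C3*exp(x*(3 - sqrt(9 - 16*k))/(2*k)) + C4*exp(x*(sqrt(9 - 16*k) + 3)/(2*k)) - sqrt(2)*x^4/48 - sqrt(2)*x^3/16 + sqrt(2)*x^2*(4*k - 9)/64


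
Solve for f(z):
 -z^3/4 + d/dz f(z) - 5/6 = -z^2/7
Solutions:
 f(z) = C1 + z^4/16 - z^3/21 + 5*z/6


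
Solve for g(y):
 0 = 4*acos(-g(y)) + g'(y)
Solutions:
 Integral(1/acos(-_y), (_y, g(y))) = C1 - 4*y


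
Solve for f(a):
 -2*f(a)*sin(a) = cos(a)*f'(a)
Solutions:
 f(a) = C1*cos(a)^2


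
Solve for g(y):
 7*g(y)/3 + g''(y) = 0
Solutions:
 g(y) = C1*sin(sqrt(21)*y/3) + C2*cos(sqrt(21)*y/3)


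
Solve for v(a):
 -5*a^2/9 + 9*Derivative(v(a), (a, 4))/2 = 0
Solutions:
 v(a) = C1 + C2*a + C3*a^2 + C4*a^3 + a^6/2916


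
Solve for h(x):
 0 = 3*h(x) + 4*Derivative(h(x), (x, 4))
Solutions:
 h(x) = (C1*sin(3^(1/4)*x/2) + C2*cos(3^(1/4)*x/2))*exp(-3^(1/4)*x/2) + (C3*sin(3^(1/4)*x/2) + C4*cos(3^(1/4)*x/2))*exp(3^(1/4)*x/2)


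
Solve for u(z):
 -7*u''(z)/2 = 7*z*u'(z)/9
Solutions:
 u(z) = C1 + C2*erf(z/3)


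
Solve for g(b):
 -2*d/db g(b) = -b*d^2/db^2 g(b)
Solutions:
 g(b) = C1 + C2*b^3


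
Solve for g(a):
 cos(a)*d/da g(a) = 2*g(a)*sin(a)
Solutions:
 g(a) = C1/cos(a)^2


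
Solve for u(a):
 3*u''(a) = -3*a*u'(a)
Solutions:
 u(a) = C1 + C2*erf(sqrt(2)*a/2)


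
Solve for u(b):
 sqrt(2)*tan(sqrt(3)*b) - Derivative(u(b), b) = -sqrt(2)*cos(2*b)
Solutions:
 u(b) = C1 - sqrt(6)*log(cos(sqrt(3)*b))/3 + sqrt(2)*sin(2*b)/2


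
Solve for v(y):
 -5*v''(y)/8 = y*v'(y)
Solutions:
 v(y) = C1 + C2*erf(2*sqrt(5)*y/5)


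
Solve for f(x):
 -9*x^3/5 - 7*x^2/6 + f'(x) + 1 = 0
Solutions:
 f(x) = C1 + 9*x^4/20 + 7*x^3/18 - x


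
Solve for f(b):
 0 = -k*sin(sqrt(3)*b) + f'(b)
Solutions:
 f(b) = C1 - sqrt(3)*k*cos(sqrt(3)*b)/3


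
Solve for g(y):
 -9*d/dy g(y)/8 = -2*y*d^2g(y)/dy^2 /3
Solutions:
 g(y) = C1 + C2*y^(43/16)


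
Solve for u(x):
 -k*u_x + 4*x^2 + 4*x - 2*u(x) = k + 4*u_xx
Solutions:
 u(x) = C1*exp(x*(-k + sqrt(k^2 - 32))/8) + C2*exp(-x*(k + sqrt(k^2 - 32))/8) + k^2 - 2*k*x - 3*k/2 + 2*x^2 + 2*x - 8


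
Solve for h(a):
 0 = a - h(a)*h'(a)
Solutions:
 h(a) = -sqrt(C1 + a^2)
 h(a) = sqrt(C1 + a^2)


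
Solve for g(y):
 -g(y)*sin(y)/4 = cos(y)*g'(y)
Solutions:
 g(y) = C1*cos(y)^(1/4)


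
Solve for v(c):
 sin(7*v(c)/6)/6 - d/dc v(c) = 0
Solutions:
 -c/6 + 3*log(cos(7*v(c)/6) - 1)/7 - 3*log(cos(7*v(c)/6) + 1)/7 = C1


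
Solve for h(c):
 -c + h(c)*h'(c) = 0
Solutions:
 h(c) = -sqrt(C1 + c^2)
 h(c) = sqrt(C1 + c^2)


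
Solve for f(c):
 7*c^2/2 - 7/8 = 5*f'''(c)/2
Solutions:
 f(c) = C1 + C2*c + C3*c^2 + 7*c^5/300 - 7*c^3/120


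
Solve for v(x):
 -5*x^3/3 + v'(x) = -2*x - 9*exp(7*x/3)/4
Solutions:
 v(x) = C1 + 5*x^4/12 - x^2 - 27*exp(7*x/3)/28


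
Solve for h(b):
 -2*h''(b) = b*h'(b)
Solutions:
 h(b) = C1 + C2*erf(b/2)


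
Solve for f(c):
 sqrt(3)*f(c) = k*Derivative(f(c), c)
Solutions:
 f(c) = C1*exp(sqrt(3)*c/k)


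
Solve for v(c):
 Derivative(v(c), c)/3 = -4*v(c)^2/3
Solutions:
 v(c) = 1/(C1 + 4*c)


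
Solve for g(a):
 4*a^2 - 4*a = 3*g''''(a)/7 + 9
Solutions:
 g(a) = C1 + C2*a + C3*a^2 + C4*a^3 + 7*a^6/270 - 7*a^5/90 - 7*a^4/8


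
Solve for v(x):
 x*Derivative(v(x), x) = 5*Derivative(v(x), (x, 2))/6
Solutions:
 v(x) = C1 + C2*erfi(sqrt(15)*x/5)


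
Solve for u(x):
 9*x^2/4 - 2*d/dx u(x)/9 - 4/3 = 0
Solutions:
 u(x) = C1 + 27*x^3/8 - 6*x


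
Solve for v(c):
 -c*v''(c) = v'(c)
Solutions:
 v(c) = C1 + C2*log(c)


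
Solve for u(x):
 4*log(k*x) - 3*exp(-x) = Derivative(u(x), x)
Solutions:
 u(x) = C1 + 4*x*log(k*x) - 4*x + 3*exp(-x)


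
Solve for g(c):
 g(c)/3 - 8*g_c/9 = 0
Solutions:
 g(c) = C1*exp(3*c/8)


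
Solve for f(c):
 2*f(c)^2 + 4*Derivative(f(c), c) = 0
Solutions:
 f(c) = 2/(C1 + c)


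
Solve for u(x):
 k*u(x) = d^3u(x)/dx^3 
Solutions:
 u(x) = C1*exp(k^(1/3)*x) + C2*exp(k^(1/3)*x*(-1 + sqrt(3)*I)/2) + C3*exp(-k^(1/3)*x*(1 + sqrt(3)*I)/2)


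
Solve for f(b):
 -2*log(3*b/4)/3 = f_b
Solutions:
 f(b) = C1 - 2*b*log(b)/3 - 2*b*log(3)/3 + 2*b/3 + 4*b*log(2)/3


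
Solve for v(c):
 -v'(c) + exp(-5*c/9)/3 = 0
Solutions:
 v(c) = C1 - 3*exp(-5*c/9)/5


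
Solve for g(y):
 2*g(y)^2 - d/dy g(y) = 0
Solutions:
 g(y) = -1/(C1 + 2*y)


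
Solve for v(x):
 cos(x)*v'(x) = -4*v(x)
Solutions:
 v(x) = C1*(sin(x)^2 - 2*sin(x) + 1)/(sin(x)^2 + 2*sin(x) + 1)


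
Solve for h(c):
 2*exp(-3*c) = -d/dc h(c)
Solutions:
 h(c) = C1 + 2*exp(-3*c)/3


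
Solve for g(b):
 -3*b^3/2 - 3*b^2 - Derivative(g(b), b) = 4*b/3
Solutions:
 g(b) = C1 - 3*b^4/8 - b^3 - 2*b^2/3


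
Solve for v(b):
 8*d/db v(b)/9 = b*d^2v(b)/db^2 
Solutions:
 v(b) = C1 + C2*b^(17/9)


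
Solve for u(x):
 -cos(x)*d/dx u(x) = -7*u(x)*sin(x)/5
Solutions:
 u(x) = C1/cos(x)^(7/5)


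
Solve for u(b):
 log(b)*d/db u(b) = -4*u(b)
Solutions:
 u(b) = C1*exp(-4*li(b))


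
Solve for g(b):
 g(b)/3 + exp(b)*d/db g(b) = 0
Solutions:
 g(b) = C1*exp(exp(-b)/3)


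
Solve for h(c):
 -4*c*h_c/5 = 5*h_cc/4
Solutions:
 h(c) = C1 + C2*erf(2*sqrt(2)*c/5)


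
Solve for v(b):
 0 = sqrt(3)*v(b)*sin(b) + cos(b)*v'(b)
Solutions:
 v(b) = C1*cos(b)^(sqrt(3))


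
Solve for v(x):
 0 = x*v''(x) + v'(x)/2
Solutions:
 v(x) = C1 + C2*sqrt(x)


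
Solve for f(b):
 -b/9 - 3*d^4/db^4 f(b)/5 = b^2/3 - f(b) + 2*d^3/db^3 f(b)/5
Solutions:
 f(b) = C1*exp(b*(-10 - 10^(1/3) + 2*10^(2/3))/18)*sin(10^(1/3)*sqrt(3)*b*(1 + 2*10^(1/3))/18) + C2*exp(b*(-10 - 10^(1/3) + 2*10^(2/3))/18)*cos(10^(1/3)*sqrt(3)*b*(1 + 2*10^(1/3))/18) + C3*exp(b) + C4*exp(b*(-2*10^(2/3) - 5 + 10^(1/3))/9) + b^2/3 + b/9


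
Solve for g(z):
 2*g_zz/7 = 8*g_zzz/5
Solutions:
 g(z) = C1 + C2*z + C3*exp(5*z/28)


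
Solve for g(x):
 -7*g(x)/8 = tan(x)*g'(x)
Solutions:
 g(x) = C1/sin(x)^(7/8)


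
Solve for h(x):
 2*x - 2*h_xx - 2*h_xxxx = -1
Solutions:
 h(x) = C1 + C2*x + C3*sin(x) + C4*cos(x) + x^3/6 + x^2/4


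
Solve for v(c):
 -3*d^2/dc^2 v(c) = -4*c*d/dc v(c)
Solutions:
 v(c) = C1 + C2*erfi(sqrt(6)*c/3)


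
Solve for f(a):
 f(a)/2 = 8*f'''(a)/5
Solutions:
 f(a) = C3*exp(2^(2/3)*5^(1/3)*a/4) + (C1*sin(2^(2/3)*sqrt(3)*5^(1/3)*a/8) + C2*cos(2^(2/3)*sqrt(3)*5^(1/3)*a/8))*exp(-2^(2/3)*5^(1/3)*a/8)


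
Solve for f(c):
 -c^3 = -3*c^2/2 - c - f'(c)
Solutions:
 f(c) = C1 + c^4/4 - c^3/2 - c^2/2


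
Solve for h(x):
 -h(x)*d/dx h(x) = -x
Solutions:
 h(x) = -sqrt(C1 + x^2)
 h(x) = sqrt(C1 + x^2)


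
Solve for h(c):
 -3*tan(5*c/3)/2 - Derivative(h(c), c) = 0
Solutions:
 h(c) = C1 + 9*log(cos(5*c/3))/10


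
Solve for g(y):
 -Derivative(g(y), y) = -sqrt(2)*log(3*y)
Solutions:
 g(y) = C1 + sqrt(2)*y*log(y) - sqrt(2)*y + sqrt(2)*y*log(3)


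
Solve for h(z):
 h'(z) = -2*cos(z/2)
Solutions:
 h(z) = C1 - 4*sin(z/2)


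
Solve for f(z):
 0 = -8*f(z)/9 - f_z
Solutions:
 f(z) = C1*exp(-8*z/9)


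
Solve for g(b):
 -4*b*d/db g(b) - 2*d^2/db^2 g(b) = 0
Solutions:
 g(b) = C1 + C2*erf(b)


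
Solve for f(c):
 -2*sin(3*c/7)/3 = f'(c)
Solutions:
 f(c) = C1 + 14*cos(3*c/7)/9


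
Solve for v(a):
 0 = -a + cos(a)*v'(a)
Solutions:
 v(a) = C1 + Integral(a/cos(a), a)


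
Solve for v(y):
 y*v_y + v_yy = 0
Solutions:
 v(y) = C1 + C2*erf(sqrt(2)*y/2)


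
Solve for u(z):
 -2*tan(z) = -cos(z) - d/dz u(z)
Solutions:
 u(z) = C1 - 2*log(cos(z)) - sin(z)


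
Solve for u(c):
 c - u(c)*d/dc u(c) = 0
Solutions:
 u(c) = -sqrt(C1 + c^2)
 u(c) = sqrt(C1 + c^2)


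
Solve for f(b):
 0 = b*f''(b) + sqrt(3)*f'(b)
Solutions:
 f(b) = C1 + C2*b^(1 - sqrt(3))


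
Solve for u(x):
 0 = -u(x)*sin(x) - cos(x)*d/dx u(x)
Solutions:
 u(x) = C1*cos(x)


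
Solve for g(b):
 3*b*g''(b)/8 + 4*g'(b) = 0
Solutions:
 g(b) = C1 + C2/b^(29/3)


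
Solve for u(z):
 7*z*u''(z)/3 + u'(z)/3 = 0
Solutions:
 u(z) = C1 + C2*z^(6/7)


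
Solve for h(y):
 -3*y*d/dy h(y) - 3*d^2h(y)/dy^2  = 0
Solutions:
 h(y) = C1 + C2*erf(sqrt(2)*y/2)


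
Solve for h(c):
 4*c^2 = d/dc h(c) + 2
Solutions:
 h(c) = C1 + 4*c^3/3 - 2*c


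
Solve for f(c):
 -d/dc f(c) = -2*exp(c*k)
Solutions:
 f(c) = C1 + 2*exp(c*k)/k


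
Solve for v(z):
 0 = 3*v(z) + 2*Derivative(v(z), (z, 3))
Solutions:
 v(z) = C3*exp(-2^(2/3)*3^(1/3)*z/2) + (C1*sin(2^(2/3)*3^(5/6)*z/4) + C2*cos(2^(2/3)*3^(5/6)*z/4))*exp(2^(2/3)*3^(1/3)*z/4)


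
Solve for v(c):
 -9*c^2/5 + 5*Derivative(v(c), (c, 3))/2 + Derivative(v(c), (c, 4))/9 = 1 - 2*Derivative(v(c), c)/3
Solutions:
 v(c) = C1 + C2*exp(c*(-30 + 75*3^(2/3)/(4*sqrt(1129) + 1133)^(1/3) + 3^(1/3)*(4*sqrt(1129) + 1133)^(1/3))/4)*sin(3^(1/6)*c*(-3^(2/3)*(4*sqrt(1129) + 1133)^(1/3) + 225/(4*sqrt(1129) + 1133)^(1/3))/4) + C3*exp(c*(-30 + 75*3^(2/3)/(4*sqrt(1129) + 1133)^(1/3) + 3^(1/3)*(4*sqrt(1129) + 1133)^(1/3))/4)*cos(3^(1/6)*c*(-3^(2/3)*(4*sqrt(1129) + 1133)^(1/3) + 225/(4*sqrt(1129) + 1133)^(1/3))/4) + C4*exp(-c*(75*3^(2/3)/(4*sqrt(1129) + 1133)^(1/3) + 15 + 3^(1/3)*(4*sqrt(1129) + 1133)^(1/3))/2) + 9*c^3/10 - 75*c/4


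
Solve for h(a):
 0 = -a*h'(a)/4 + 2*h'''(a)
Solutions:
 h(a) = C1 + Integral(C2*airyai(a/2) + C3*airybi(a/2), a)


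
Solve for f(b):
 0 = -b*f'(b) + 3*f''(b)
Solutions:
 f(b) = C1 + C2*erfi(sqrt(6)*b/6)


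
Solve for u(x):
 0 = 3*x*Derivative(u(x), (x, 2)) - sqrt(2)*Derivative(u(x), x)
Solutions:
 u(x) = C1 + C2*x^(sqrt(2)/3 + 1)


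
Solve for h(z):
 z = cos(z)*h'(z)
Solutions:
 h(z) = C1 + Integral(z/cos(z), z)


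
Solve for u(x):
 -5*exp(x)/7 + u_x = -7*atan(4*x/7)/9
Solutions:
 u(x) = C1 - 7*x*atan(4*x/7)/9 + 5*exp(x)/7 + 49*log(16*x^2 + 49)/72


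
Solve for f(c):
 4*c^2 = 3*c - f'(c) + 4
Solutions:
 f(c) = C1 - 4*c^3/3 + 3*c^2/2 + 4*c


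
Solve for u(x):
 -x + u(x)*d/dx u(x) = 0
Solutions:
 u(x) = -sqrt(C1 + x^2)
 u(x) = sqrt(C1 + x^2)


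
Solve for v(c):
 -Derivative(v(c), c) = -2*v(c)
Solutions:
 v(c) = C1*exp(2*c)


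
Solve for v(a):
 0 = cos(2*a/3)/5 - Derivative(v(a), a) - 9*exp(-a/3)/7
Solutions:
 v(a) = C1 + 3*sin(2*a/3)/10 + 27*exp(-a/3)/7


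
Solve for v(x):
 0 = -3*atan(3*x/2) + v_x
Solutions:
 v(x) = C1 + 3*x*atan(3*x/2) - log(9*x^2 + 4)


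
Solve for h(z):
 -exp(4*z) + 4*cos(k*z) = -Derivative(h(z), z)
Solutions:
 h(z) = C1 + exp(4*z)/4 - 4*sin(k*z)/k


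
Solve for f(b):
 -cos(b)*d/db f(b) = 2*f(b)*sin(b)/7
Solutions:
 f(b) = C1*cos(b)^(2/7)


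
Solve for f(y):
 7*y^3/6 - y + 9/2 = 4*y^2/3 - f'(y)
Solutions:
 f(y) = C1 - 7*y^4/24 + 4*y^3/9 + y^2/2 - 9*y/2


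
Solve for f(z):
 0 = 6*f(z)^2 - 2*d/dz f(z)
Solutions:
 f(z) = -1/(C1 + 3*z)


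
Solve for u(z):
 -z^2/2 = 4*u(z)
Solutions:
 u(z) = -z^2/8


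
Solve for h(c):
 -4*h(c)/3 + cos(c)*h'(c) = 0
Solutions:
 h(c) = C1*(sin(c) + 1)^(2/3)/(sin(c) - 1)^(2/3)


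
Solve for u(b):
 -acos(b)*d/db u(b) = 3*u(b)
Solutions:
 u(b) = C1*exp(-3*Integral(1/acos(b), b))


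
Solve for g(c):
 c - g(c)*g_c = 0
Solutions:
 g(c) = -sqrt(C1 + c^2)
 g(c) = sqrt(C1 + c^2)


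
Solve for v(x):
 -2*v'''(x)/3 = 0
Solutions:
 v(x) = C1 + C2*x + C3*x^2


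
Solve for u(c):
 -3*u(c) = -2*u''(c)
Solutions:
 u(c) = C1*exp(-sqrt(6)*c/2) + C2*exp(sqrt(6)*c/2)


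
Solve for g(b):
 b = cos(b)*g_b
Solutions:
 g(b) = C1 + Integral(b/cos(b), b)


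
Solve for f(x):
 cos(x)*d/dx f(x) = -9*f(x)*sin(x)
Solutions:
 f(x) = C1*cos(x)^9


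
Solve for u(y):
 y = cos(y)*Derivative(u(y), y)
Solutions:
 u(y) = C1 + Integral(y/cos(y), y)


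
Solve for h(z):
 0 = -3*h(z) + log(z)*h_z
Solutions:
 h(z) = C1*exp(3*li(z))


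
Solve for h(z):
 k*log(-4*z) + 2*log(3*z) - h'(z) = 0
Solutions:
 h(z) = C1 + z*(k + 2)*log(z) + z*(-k + 2*k*log(2) + I*pi*k - 2 + 2*log(3))


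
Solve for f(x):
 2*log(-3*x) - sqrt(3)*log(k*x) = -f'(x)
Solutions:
 f(x) = C1 + x*(sqrt(3)*log(-k) - 2*log(3) - sqrt(3) + 2) - x*(2 - sqrt(3))*log(-x)


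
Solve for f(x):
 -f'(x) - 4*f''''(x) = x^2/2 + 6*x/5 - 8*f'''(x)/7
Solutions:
 f(x) = C1 + C2*exp(x*(16/(21*sqrt(191793) + 9197)^(1/3) + 8 + (21*sqrt(191793) + 9197)^(1/3))/84)*sin(sqrt(3)*x*(-(21*sqrt(191793) + 9197)^(1/3) + 16/(21*sqrt(191793) + 9197)^(1/3))/84) + C3*exp(x*(16/(21*sqrt(191793) + 9197)^(1/3) + 8 + (21*sqrt(191793) + 9197)^(1/3))/84)*cos(sqrt(3)*x*(-(21*sqrt(191793) + 9197)^(1/3) + 16/(21*sqrt(191793) + 9197)^(1/3))/84) + C4*exp(x*(-(21*sqrt(191793) + 9197)^(1/3) - 16/(21*sqrt(191793) + 9197)^(1/3) + 4)/42) - x^3/6 - 3*x^2/5 - 8*x/7


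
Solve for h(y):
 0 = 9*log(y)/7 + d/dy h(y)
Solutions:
 h(y) = C1 - 9*y*log(y)/7 + 9*y/7


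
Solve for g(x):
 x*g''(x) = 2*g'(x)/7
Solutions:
 g(x) = C1 + C2*x^(9/7)


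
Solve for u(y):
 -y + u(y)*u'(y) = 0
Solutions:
 u(y) = -sqrt(C1 + y^2)
 u(y) = sqrt(C1 + y^2)


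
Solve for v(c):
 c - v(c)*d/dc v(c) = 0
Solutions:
 v(c) = -sqrt(C1 + c^2)
 v(c) = sqrt(C1 + c^2)


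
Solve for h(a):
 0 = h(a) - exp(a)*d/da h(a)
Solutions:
 h(a) = C1*exp(-exp(-a))


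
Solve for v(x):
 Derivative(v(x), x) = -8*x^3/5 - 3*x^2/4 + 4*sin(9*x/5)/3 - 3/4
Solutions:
 v(x) = C1 - 2*x^4/5 - x^3/4 - 3*x/4 - 20*cos(9*x/5)/27


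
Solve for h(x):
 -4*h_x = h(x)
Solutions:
 h(x) = C1*exp(-x/4)


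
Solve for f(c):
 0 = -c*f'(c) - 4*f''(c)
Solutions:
 f(c) = C1 + C2*erf(sqrt(2)*c/4)


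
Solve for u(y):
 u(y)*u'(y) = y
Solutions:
 u(y) = -sqrt(C1 + y^2)
 u(y) = sqrt(C1 + y^2)


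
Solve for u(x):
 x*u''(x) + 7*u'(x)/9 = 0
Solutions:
 u(x) = C1 + C2*x^(2/9)


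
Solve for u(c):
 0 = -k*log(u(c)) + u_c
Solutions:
 li(u(c)) = C1 + c*k


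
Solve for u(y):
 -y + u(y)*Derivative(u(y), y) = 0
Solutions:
 u(y) = -sqrt(C1 + y^2)
 u(y) = sqrt(C1 + y^2)


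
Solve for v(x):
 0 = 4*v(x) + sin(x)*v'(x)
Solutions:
 v(x) = C1*(cos(x)^2 + 2*cos(x) + 1)/(cos(x)^2 - 2*cos(x) + 1)


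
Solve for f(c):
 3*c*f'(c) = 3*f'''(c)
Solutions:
 f(c) = C1 + Integral(C2*airyai(c) + C3*airybi(c), c)


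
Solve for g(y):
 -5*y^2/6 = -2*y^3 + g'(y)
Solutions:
 g(y) = C1 + y^4/2 - 5*y^3/18


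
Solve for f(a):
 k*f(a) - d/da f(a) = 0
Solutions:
 f(a) = C1*exp(a*k)


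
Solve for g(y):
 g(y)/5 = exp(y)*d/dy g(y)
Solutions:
 g(y) = C1*exp(-exp(-y)/5)


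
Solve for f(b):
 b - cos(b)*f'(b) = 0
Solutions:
 f(b) = C1 + Integral(b/cos(b), b)


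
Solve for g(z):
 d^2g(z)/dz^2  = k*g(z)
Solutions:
 g(z) = C1*exp(-sqrt(k)*z) + C2*exp(sqrt(k)*z)


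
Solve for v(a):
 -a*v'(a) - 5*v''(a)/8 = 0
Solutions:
 v(a) = C1 + C2*erf(2*sqrt(5)*a/5)


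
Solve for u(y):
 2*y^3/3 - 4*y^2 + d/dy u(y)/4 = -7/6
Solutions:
 u(y) = C1 - 2*y^4/3 + 16*y^3/3 - 14*y/3


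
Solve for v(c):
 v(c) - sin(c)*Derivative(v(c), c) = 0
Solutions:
 v(c) = C1*sqrt(cos(c) - 1)/sqrt(cos(c) + 1)


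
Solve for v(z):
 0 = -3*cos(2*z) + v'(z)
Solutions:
 v(z) = C1 + 3*sin(2*z)/2


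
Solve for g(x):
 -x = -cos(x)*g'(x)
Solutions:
 g(x) = C1 + Integral(x/cos(x), x)


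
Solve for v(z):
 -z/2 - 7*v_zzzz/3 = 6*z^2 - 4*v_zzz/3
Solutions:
 v(z) = C1 + C2*z + C3*z^2 + C4*exp(4*z/7) + 3*z^5/40 + 43*z^4/64 + 301*z^3/64


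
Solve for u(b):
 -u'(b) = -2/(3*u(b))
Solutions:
 u(b) = -sqrt(C1 + 12*b)/3
 u(b) = sqrt(C1 + 12*b)/3


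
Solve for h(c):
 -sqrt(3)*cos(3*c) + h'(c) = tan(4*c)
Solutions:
 h(c) = C1 - log(cos(4*c))/4 + sqrt(3)*sin(3*c)/3


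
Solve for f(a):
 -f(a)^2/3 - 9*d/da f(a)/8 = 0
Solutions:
 f(a) = 27/(C1 + 8*a)


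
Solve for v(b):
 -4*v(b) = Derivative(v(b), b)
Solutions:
 v(b) = C1*exp(-4*b)


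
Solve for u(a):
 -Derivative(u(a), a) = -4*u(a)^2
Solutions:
 u(a) = -1/(C1 + 4*a)


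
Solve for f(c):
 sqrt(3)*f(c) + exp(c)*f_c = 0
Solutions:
 f(c) = C1*exp(sqrt(3)*exp(-c))


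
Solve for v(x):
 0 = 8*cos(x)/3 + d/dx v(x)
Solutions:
 v(x) = C1 - 8*sin(x)/3


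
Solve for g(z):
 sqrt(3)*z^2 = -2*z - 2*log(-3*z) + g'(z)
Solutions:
 g(z) = C1 + sqrt(3)*z^3/3 + z^2 + 2*z*log(-z) + 2*z*(-1 + log(3))


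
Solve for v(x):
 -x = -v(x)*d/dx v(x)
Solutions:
 v(x) = -sqrt(C1 + x^2)
 v(x) = sqrt(C1 + x^2)


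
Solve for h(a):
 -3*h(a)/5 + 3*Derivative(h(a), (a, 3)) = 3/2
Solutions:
 h(a) = C3*exp(5^(2/3)*a/5) + (C1*sin(sqrt(3)*5^(2/3)*a/10) + C2*cos(sqrt(3)*5^(2/3)*a/10))*exp(-5^(2/3)*a/10) - 5/2


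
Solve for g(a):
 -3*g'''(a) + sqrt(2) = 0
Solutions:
 g(a) = C1 + C2*a + C3*a^2 + sqrt(2)*a^3/18


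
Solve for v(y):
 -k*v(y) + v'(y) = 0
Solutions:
 v(y) = C1*exp(k*y)


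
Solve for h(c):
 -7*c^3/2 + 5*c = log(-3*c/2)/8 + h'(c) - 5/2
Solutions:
 h(c) = C1 - 7*c^4/8 + 5*c^2/2 - c*log(-c)/8 + c*(-log(3) + log(2) + 21)/8


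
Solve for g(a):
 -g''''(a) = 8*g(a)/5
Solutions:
 g(a) = (C1*sin(2^(1/4)*5^(3/4)*a/5) + C2*cos(2^(1/4)*5^(3/4)*a/5))*exp(-2^(1/4)*5^(3/4)*a/5) + (C3*sin(2^(1/4)*5^(3/4)*a/5) + C4*cos(2^(1/4)*5^(3/4)*a/5))*exp(2^(1/4)*5^(3/4)*a/5)


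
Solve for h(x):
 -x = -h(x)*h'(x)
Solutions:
 h(x) = -sqrt(C1 + x^2)
 h(x) = sqrt(C1 + x^2)


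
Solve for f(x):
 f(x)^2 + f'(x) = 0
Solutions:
 f(x) = 1/(C1 + x)


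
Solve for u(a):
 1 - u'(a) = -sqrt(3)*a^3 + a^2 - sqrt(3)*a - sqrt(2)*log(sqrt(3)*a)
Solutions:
 u(a) = C1 + sqrt(3)*a^4/4 - a^3/3 + sqrt(3)*a^2/2 + sqrt(2)*a*log(a) - sqrt(2)*a + sqrt(2)*a*log(3)/2 + a


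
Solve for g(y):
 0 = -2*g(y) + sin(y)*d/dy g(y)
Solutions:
 g(y) = C1*(cos(y) - 1)/(cos(y) + 1)


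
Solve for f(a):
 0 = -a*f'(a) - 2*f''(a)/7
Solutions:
 f(a) = C1 + C2*erf(sqrt(7)*a/2)


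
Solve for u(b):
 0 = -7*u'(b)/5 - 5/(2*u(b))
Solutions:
 u(b) = -sqrt(C1 - 175*b)/7
 u(b) = sqrt(C1 - 175*b)/7


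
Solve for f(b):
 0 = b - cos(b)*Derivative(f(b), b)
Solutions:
 f(b) = C1 + Integral(b/cos(b), b)


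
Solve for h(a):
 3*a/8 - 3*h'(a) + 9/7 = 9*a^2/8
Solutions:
 h(a) = C1 - a^3/8 + a^2/16 + 3*a/7


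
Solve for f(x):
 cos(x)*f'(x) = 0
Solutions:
 f(x) = C1


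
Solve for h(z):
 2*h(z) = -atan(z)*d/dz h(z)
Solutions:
 h(z) = C1*exp(-2*Integral(1/atan(z), z))


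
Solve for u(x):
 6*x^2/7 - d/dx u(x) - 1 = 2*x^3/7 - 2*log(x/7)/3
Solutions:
 u(x) = C1 - x^4/14 + 2*x^3/7 + 2*x*log(x)/3 - 5*x/3 - 2*x*log(7)/3


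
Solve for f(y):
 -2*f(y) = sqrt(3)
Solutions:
 f(y) = -sqrt(3)/2


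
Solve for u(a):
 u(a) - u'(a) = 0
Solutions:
 u(a) = C1*exp(a)


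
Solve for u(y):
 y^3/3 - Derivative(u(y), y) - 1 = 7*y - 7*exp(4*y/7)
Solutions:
 u(y) = C1 + y^4/12 - 7*y^2/2 - y + 49*exp(4*y/7)/4


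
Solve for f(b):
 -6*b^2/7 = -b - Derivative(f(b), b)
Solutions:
 f(b) = C1 + 2*b^3/7 - b^2/2


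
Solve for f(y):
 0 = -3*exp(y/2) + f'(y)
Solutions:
 f(y) = C1 + 6*exp(y/2)


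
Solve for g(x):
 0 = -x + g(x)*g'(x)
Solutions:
 g(x) = -sqrt(C1 + x^2)
 g(x) = sqrt(C1 + x^2)


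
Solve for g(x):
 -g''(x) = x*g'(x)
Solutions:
 g(x) = C1 + C2*erf(sqrt(2)*x/2)


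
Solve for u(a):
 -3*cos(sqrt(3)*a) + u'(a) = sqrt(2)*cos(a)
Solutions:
 u(a) = C1 + sqrt(2)*sin(a) + sqrt(3)*sin(sqrt(3)*a)


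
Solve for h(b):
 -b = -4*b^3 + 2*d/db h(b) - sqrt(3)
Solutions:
 h(b) = C1 + b^4/2 - b^2/4 + sqrt(3)*b/2


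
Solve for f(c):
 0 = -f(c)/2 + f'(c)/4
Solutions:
 f(c) = C1*exp(2*c)


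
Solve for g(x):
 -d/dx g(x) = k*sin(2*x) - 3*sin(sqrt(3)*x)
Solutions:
 g(x) = C1 + k*cos(2*x)/2 - sqrt(3)*cos(sqrt(3)*x)


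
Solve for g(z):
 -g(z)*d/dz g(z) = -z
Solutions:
 g(z) = -sqrt(C1 + z^2)
 g(z) = sqrt(C1 + z^2)


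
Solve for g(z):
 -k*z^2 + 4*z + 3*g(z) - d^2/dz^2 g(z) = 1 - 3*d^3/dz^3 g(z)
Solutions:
 g(z) = C1*exp(z*(2*2^(1/3)/(135*sqrt(29) + 727)^(1/3) + 4 + 2^(2/3)*(135*sqrt(29) + 727)^(1/3))/36)*sin(2^(1/3)*sqrt(3)*z*(-2^(1/3)*(135*sqrt(29) + 727)^(1/3) + 2/(135*sqrt(29) + 727)^(1/3))/36) + C2*exp(z*(2*2^(1/3)/(135*sqrt(29) + 727)^(1/3) + 4 + 2^(2/3)*(135*sqrt(29) + 727)^(1/3))/36)*cos(2^(1/3)*sqrt(3)*z*(-2^(1/3)*(135*sqrt(29) + 727)^(1/3) + 2/(135*sqrt(29) + 727)^(1/3))/36) + C3*exp(z*(-2^(2/3)*(135*sqrt(29) + 727)^(1/3) - 2*2^(1/3)/(135*sqrt(29) + 727)^(1/3) + 2)/18) + k*z^2/3 + 2*k/9 - 4*z/3 + 1/3


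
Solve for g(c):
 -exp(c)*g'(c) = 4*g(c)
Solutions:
 g(c) = C1*exp(4*exp(-c))


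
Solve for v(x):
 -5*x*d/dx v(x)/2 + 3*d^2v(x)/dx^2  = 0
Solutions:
 v(x) = C1 + C2*erfi(sqrt(15)*x/6)


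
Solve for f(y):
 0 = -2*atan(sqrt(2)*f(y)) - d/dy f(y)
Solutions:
 Integral(1/atan(sqrt(2)*_y), (_y, f(y))) = C1 - 2*y


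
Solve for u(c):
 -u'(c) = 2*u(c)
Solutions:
 u(c) = C1*exp(-2*c)


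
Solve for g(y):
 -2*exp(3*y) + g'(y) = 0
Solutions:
 g(y) = C1 + 2*exp(3*y)/3


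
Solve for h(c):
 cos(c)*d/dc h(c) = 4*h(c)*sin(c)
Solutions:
 h(c) = C1/cos(c)^4


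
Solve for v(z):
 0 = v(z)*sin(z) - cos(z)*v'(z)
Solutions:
 v(z) = C1/cos(z)


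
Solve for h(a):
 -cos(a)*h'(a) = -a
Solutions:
 h(a) = C1 + Integral(a/cos(a), a)


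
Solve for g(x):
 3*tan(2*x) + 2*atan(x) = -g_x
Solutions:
 g(x) = C1 - 2*x*atan(x) + log(x^2 + 1) + 3*log(cos(2*x))/2


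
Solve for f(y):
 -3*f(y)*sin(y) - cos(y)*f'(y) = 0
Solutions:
 f(y) = C1*cos(y)^3


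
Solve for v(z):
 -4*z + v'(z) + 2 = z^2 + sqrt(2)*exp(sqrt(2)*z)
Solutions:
 v(z) = C1 + z^3/3 + 2*z^2 - 2*z + exp(sqrt(2)*z)


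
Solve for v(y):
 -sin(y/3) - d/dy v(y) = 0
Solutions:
 v(y) = C1 + 3*cos(y/3)


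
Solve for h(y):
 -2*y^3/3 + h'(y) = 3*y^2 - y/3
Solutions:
 h(y) = C1 + y^4/6 + y^3 - y^2/6


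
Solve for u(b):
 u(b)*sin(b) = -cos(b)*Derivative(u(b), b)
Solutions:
 u(b) = C1*cos(b)


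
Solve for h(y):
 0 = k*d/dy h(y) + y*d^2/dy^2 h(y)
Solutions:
 h(y) = C1 + y^(1 - re(k))*(C2*sin(log(y)*Abs(im(k))) + C3*cos(log(y)*im(k)))


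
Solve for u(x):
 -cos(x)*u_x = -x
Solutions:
 u(x) = C1 + Integral(x/cos(x), x)


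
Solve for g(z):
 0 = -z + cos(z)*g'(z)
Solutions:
 g(z) = C1 + Integral(z/cos(z), z)


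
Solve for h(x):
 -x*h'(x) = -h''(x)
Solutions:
 h(x) = C1 + C2*erfi(sqrt(2)*x/2)


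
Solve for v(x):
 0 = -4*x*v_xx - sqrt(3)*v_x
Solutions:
 v(x) = C1 + C2*x^(1 - sqrt(3)/4)


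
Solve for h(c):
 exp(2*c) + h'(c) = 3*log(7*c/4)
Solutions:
 h(c) = C1 + 3*c*log(c) + 3*c*(-2*log(2) - 1 + log(7)) - exp(2*c)/2


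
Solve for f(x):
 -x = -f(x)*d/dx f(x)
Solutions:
 f(x) = -sqrt(C1 + x^2)
 f(x) = sqrt(C1 + x^2)


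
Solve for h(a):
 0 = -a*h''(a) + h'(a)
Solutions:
 h(a) = C1 + C2*a^2


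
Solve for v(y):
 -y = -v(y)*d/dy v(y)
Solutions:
 v(y) = -sqrt(C1 + y^2)
 v(y) = sqrt(C1 + y^2)


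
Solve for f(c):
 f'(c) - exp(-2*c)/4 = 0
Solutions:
 f(c) = C1 - exp(-2*c)/8


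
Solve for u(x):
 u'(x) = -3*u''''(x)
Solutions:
 u(x) = C1 + C4*exp(-3^(2/3)*x/3) + (C2*sin(3^(1/6)*x/2) + C3*cos(3^(1/6)*x/2))*exp(3^(2/3)*x/6)


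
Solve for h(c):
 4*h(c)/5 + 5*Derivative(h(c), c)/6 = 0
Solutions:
 h(c) = C1*exp(-24*c/25)


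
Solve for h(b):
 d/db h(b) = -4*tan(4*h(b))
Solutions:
 h(b) = -asin(C1*exp(-16*b))/4 + pi/4
 h(b) = asin(C1*exp(-16*b))/4


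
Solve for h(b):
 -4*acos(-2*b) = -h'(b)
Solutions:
 h(b) = C1 + 4*b*acos(-2*b) + 2*sqrt(1 - 4*b^2)


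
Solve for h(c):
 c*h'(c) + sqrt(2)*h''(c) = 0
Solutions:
 h(c) = C1 + C2*erf(2^(1/4)*c/2)


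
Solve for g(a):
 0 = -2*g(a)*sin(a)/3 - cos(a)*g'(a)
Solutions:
 g(a) = C1*cos(a)^(2/3)


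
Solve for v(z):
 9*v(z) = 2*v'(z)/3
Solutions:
 v(z) = C1*exp(27*z/2)


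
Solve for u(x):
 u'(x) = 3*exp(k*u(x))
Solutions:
 u(x) = Piecewise((log(-1/(C1*k + 3*k*x))/k, Ne(k, 0)), (nan, True))
 u(x) = Piecewise((C1 + 3*x, Eq(k, 0)), (nan, True))


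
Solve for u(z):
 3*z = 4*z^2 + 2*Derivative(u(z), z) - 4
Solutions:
 u(z) = C1 - 2*z^3/3 + 3*z^2/4 + 2*z


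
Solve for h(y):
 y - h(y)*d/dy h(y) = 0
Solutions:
 h(y) = -sqrt(C1 + y^2)
 h(y) = sqrt(C1 + y^2)


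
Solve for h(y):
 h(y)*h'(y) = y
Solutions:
 h(y) = -sqrt(C1 + y^2)
 h(y) = sqrt(C1 + y^2)


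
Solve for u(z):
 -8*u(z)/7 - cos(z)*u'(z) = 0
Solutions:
 u(z) = C1*(sin(z) - 1)^(4/7)/(sin(z) + 1)^(4/7)


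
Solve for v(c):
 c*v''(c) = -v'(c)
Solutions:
 v(c) = C1 + C2*log(c)


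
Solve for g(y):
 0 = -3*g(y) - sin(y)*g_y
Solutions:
 g(y) = C1*(cos(y) + 1)^(3/2)/(cos(y) - 1)^(3/2)


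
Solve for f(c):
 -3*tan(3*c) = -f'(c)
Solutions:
 f(c) = C1 - log(cos(3*c))


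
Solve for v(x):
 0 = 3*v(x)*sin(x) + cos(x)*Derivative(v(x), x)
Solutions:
 v(x) = C1*cos(x)^3


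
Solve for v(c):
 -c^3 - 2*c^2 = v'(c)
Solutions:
 v(c) = C1 - c^4/4 - 2*c^3/3


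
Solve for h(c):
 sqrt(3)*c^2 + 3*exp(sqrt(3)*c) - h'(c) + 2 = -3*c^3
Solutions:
 h(c) = C1 + 3*c^4/4 + sqrt(3)*c^3/3 + 2*c + sqrt(3)*exp(sqrt(3)*c)


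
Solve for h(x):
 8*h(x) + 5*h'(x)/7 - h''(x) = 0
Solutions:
 h(x) = C1*exp(x*(5 - 3*sqrt(177))/14) + C2*exp(x*(5 + 3*sqrt(177))/14)


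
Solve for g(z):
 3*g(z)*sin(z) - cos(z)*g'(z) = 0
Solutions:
 g(z) = C1/cos(z)^3


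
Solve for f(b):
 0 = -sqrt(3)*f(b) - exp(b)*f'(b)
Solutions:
 f(b) = C1*exp(sqrt(3)*exp(-b))


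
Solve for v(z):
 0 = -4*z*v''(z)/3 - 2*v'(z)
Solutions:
 v(z) = C1 + C2/sqrt(z)


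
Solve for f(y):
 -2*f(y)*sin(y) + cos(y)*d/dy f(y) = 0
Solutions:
 f(y) = C1/cos(y)^2


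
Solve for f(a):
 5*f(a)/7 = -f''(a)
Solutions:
 f(a) = C1*sin(sqrt(35)*a/7) + C2*cos(sqrt(35)*a/7)


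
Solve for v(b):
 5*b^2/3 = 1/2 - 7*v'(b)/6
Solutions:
 v(b) = C1 - 10*b^3/21 + 3*b/7


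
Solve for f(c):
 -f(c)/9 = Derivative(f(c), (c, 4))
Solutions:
 f(c) = (C1*sin(sqrt(6)*c/6) + C2*cos(sqrt(6)*c/6))*exp(-sqrt(6)*c/6) + (C3*sin(sqrt(6)*c/6) + C4*cos(sqrt(6)*c/6))*exp(sqrt(6)*c/6)


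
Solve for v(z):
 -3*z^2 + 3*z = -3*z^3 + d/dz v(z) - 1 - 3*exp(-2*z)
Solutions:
 v(z) = C1 + 3*z^4/4 - z^3 + 3*z^2/2 + z - 3*exp(-2*z)/2


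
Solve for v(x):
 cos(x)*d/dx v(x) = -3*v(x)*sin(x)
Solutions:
 v(x) = C1*cos(x)^3


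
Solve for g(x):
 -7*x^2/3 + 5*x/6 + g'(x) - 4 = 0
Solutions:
 g(x) = C1 + 7*x^3/9 - 5*x^2/12 + 4*x


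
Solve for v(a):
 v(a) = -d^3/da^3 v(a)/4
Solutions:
 v(a) = C3*exp(-2^(2/3)*a) + (C1*sin(2^(2/3)*sqrt(3)*a/2) + C2*cos(2^(2/3)*sqrt(3)*a/2))*exp(2^(2/3)*a/2)


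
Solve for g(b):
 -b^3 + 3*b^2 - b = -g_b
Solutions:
 g(b) = C1 + b^4/4 - b^3 + b^2/2


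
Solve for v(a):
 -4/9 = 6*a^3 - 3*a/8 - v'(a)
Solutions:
 v(a) = C1 + 3*a^4/2 - 3*a^2/16 + 4*a/9


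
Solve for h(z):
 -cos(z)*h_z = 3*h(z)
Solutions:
 h(z) = C1*(sin(z) - 1)^(3/2)/(sin(z) + 1)^(3/2)
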